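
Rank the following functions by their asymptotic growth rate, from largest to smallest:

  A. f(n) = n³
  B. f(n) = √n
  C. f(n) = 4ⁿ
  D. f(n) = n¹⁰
C > D > A > B

Comparing growth rates:
C = 4ⁿ is O(4ⁿ)
D = n¹⁰ is O(n¹⁰)
A = n³ is O(n³)
B = √n is O(√n)

Therefore, the order from fastest to slowest is: C > D > A > B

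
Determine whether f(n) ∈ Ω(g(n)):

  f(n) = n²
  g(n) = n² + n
True

f(n) = n² and g(n) = n² + n are both O(n²).
Big-Ω permits equal growth rates (f ≥ c·g for some c > 0), so f(n) = Ω(g(n)) is true.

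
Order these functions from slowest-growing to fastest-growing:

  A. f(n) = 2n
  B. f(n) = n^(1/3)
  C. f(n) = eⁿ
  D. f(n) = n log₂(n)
B < A < D < C

Comparing growth rates:
B = n^(1/3) is O(n^(1/3))
A = 2n is O(n)
D = n log₂(n) is O(n log n)
C = eⁿ is O(eⁿ)

Therefore, the order from slowest to fastest is: B < A < D < C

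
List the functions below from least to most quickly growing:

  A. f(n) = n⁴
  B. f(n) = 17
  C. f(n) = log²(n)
B < C < A

Comparing growth rates:
B = 17 is O(1)
C = log²(n) is O(log² n)
A = n⁴ is O(n⁴)

Therefore, the order from slowest to fastest is: B < C < A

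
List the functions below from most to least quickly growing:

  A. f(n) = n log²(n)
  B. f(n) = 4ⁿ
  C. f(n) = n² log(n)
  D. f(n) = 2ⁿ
B > D > C > A

Comparing growth rates:
B = 4ⁿ is O(4ⁿ)
D = 2ⁿ is O(2ⁿ)
C = n² log(n) is O(n² log n)
A = n log²(n) is O(n log² n)

Therefore, the order from fastest to slowest is: B > D > C > A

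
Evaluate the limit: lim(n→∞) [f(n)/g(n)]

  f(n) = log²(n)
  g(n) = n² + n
0

Since log²(n) (O(log² n)) grows slower than n² + n (O(n²)),
the ratio f(n)/g(n) → 0 as n → ∞.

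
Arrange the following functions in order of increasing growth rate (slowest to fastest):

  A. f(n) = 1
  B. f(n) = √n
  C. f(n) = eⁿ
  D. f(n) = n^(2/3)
A < B < D < C

Comparing growth rates:
A = 1 is O(1)
B = √n is O(√n)
D = n^(2/3) is O(n^(2/3))
C = eⁿ is O(eⁿ)

Therefore, the order from slowest to fastest is: A < B < D < C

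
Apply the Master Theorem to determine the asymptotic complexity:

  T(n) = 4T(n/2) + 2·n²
Θ(n² log n)

Master Theorem: a = 4, b = 2, f(n) = 2·n².
Compute the critical exponent d = log₂(4) = 2.
Compare f(n) = Θ(n²) against n^d:
  k = 2 = d, so f(n) = Θ(n^d) — Case 2.
  Work is balanced across levels: T(n) = Θ(n^d log n) = Θ(n² log n).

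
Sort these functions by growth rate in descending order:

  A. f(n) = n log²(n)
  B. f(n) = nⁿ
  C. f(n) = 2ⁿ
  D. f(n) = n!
B > D > C > A

Comparing growth rates:
B = nⁿ is O(nⁿ)
D = n! is O(n!)
C = 2ⁿ is O(2ⁿ)
A = n log²(n) is O(n log² n)

Therefore, the order from fastest to slowest is: B > D > C > A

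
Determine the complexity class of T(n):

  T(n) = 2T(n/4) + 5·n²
Θ(n²)

Master Theorem: a = 2, b = 4, f(n) = 5·n².
Compute the critical exponent d = log₄(2) = 0.500.
Compare f(n) = Θ(n²) against n^d:
  k = 2 > d = 0.500, so f(n) = Ω(n^(d+ε)) — Case 3.
  Regularity: a·(n/b)^2/n^2 = a/b^2 = 2/16 < 1 ✓.
  The top-level work dominates: T(n) = Θ(f(n)) = Θ(n²).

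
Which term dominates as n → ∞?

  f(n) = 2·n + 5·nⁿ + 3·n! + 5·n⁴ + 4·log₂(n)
5·nⁿ

Looking at each term:
  - 2·n is O(n)
  - 5·nⁿ is O(nⁿ)
  - 3·n! is O(n!)
  - 5·n⁴ is O(n⁴)
  - 4·log₂(n) is O(log n)

The term 5·nⁿ (O(nⁿ)) grows fastest and dominates all others.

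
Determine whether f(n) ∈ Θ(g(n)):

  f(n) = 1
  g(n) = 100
True

f(n) = 1 and g(n) = 100 are both O(1).
Since they have the same asymptotic growth rate, f(n) = Θ(g(n)) is true.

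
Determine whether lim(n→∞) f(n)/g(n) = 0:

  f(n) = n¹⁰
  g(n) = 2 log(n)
False

f(n) = n¹⁰ is O(n¹⁰), and g(n) = 2 log(n) is O(log n).
Since O(n¹⁰) grows faster than or equal to O(log n), f(n) = o(g(n)) is false.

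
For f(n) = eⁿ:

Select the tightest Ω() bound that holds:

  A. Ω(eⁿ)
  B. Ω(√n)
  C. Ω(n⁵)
A

f(n) = eⁿ is Ω(eⁿ).
All listed options are valid Big-Ω bounds (lower bounds),
but Ω(eⁿ) is the tightest (largest valid bound).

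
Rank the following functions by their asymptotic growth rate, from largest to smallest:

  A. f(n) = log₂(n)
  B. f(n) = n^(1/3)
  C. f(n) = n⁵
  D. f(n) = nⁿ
D > C > B > A

Comparing growth rates:
D = nⁿ is O(nⁿ)
C = n⁵ is O(n⁵)
B = n^(1/3) is O(n^(1/3))
A = log₂(n) is O(log n)

Therefore, the order from fastest to slowest is: D > C > B > A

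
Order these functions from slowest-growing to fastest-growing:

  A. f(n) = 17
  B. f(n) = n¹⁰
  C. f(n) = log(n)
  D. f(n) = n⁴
A < C < D < B

Comparing growth rates:
A = 17 is O(1)
C = log(n) is O(log n)
D = n⁴ is O(n⁴)
B = n¹⁰ is O(n¹⁰)

Therefore, the order from slowest to fastest is: A < C < D < B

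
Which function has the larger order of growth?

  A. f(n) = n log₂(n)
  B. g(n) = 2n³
B

f(n) = n log₂(n) is O(n log n), while g(n) = 2n³ is O(n³).
Since O(n³) grows faster than O(n log n), g(n) dominates.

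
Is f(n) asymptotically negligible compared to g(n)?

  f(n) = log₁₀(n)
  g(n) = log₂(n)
False

f(n) = log₁₀(n) is O(log n), and g(n) = log₂(n) is O(log n).
Since they have the same growth rate, f(n) = o(g(n)) is false.
(f = o(g) requires f to grow strictly slower, not equal.)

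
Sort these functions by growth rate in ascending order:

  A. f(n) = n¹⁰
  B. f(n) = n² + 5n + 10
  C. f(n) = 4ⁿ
B < A < C

Comparing growth rates:
B = n² + 5n + 10 is O(n²)
A = n¹⁰ is O(n¹⁰)
C = 4ⁿ is O(4ⁿ)

Therefore, the order from slowest to fastest is: B < A < C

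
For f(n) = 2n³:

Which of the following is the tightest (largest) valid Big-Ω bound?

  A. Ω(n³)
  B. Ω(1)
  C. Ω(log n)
A

f(n) = 2n³ is Ω(n³).
All listed options are valid Big-Ω bounds (lower bounds),
but Ω(n³) is the tightest (largest valid bound).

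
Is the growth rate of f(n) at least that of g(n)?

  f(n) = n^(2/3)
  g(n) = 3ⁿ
False

f(n) = n^(2/3) is O(n^(2/3)), and g(n) = 3ⁿ is O(3ⁿ).
Since O(n^(2/3)) grows slower than O(3ⁿ), f(n) = Ω(g(n)) is false.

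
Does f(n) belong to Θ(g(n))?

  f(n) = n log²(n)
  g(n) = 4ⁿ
False

f(n) = n log²(n) is O(n log² n), and g(n) = 4ⁿ is O(4ⁿ).
Since they have different growth rates, f(n) = Θ(g(n)) is false.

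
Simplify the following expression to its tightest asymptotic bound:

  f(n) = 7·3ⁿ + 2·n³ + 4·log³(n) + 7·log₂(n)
Θ(3ⁿ)

Order the terms by growth rate: 7·log₂(n) ≺ 4·log³(n) ≺ 2·n³ ≺ 7·3ⁿ.
The fastest-growing term 7·3ⁿ dominates as n → ∞; dropping its constant factor gives Θ(3ⁿ).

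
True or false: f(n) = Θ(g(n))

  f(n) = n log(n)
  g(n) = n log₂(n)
True

f(n) = n log(n) and g(n) = n log₂(n) are both O(n log n).
Since they have the same asymptotic growth rate, f(n) = Θ(g(n)) is true.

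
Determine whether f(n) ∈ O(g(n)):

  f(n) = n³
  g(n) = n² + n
False

f(n) = n³ is O(n³), and g(n) = n² + n is O(n²).
Since O(n³) grows faster than O(n²), f(n) = O(g(n)) is false.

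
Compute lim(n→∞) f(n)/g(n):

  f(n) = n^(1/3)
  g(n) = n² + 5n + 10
0

Since n^(1/3) (O(n^(1/3))) grows slower than n² + 5n + 10 (O(n²)),
the ratio f(n)/g(n) → 0 as n → ∞.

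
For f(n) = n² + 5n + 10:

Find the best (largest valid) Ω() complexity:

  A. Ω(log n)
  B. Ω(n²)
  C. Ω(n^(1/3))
B

f(n) = n² + 5n + 10 is Ω(n²).
All listed options are valid Big-Ω bounds (lower bounds),
but Ω(n²) is the tightest (largest valid bound).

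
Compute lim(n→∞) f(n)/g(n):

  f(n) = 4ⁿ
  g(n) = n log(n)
∞

Since 4ⁿ (O(4ⁿ)) grows faster than n log(n) (O(n log n)),
the ratio f(n)/g(n) → ∞ as n → ∞.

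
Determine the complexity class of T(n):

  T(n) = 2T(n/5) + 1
Θ(n^log₅(2))

Master Theorem: a = 2, b = 5, f(n) = 1.
Compute the critical exponent d = log₅(2) = 0.431.
Compare f(n) = Θ(1) against n^d:
  k = 0 < d = 0.431, so f(n) = O(n^(d-ε)) — Case 1.
  The recursion cost dominates: T(n) = Θ(n^d) = Θ(n^log₅(2)).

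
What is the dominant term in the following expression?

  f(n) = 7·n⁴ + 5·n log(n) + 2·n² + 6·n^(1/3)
7·n⁴

Looking at each term:
  - 7·n⁴ is O(n⁴)
  - 5·n log(n) is O(n log n)
  - 2·n² is O(n²)
  - 6·n^(1/3) is O(n^(1/3))

The term 7·n⁴ (O(n⁴)) grows fastest and dominates all others.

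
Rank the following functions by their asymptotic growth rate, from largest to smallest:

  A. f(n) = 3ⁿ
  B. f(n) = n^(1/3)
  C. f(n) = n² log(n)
A > C > B

Comparing growth rates:
A = 3ⁿ is O(3ⁿ)
C = n² log(n) is O(n² log n)
B = n^(1/3) is O(n^(1/3))

Therefore, the order from fastest to slowest is: A > C > B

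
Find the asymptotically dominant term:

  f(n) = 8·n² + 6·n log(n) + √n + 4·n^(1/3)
8·n²

Looking at each term:
  - 8·n² is O(n²)
  - 6·n log(n) is O(n log n)
  - √n is O(√n)
  - 4·n^(1/3) is O(n^(1/3))

The term 8·n² (O(n²)) grows fastest and dominates all others.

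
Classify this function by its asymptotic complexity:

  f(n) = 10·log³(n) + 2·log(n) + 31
O(log³ n)

The dominant term in 10·log³(n) + 2·log(n) + 31 is 10·log³(n), which is Θ(log³ n).
Lower-order terms (2·log(n), 31) are asymptotically negligible.
Constants are absorbed, so the tightest bound is O(log³ n).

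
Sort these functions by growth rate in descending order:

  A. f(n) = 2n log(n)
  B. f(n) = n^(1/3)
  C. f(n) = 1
A > B > C

Comparing growth rates:
A = 2n log(n) is O(n log n)
B = n^(1/3) is O(n^(1/3))
C = 1 is O(1)

Therefore, the order from fastest to slowest is: A > B > C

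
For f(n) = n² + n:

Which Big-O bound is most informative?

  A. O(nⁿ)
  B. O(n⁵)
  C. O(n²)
C

f(n) = n² + n is O(n²).
All listed options are valid Big-O bounds (upper bounds),
but O(n²) is the tightest (smallest valid bound).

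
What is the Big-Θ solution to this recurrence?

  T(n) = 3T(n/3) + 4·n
Θ(n log n)

Master Theorem: a = 3, b = 3, f(n) = 4·n.
Compute the critical exponent d = log₃(3) = 1.
Compare f(n) = Θ(n) against n^d:
  k = 1 = d, so f(n) = Θ(n^d) — Case 2.
  Work is balanced across levels: T(n) = Θ(n^d log n) = Θ(n log n).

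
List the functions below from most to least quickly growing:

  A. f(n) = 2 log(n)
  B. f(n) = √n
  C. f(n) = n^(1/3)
B > C > A

Comparing growth rates:
B = √n is O(√n)
C = n^(1/3) is O(n^(1/3))
A = 2 log(n) is O(log n)

Therefore, the order from fastest to slowest is: B > C > A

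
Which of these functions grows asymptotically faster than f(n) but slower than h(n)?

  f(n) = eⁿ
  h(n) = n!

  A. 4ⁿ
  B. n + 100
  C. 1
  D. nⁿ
A

We need g(n) with eⁿ = o(g(n)) and g(n) = o(n!), i.e. O(eⁿ) ≺ g ≺ O(n!).
Check each option:
  A. 4ⁿ — O(4ⁿ) is strictly between O(eⁿ) and O(n!) ✓
  B. n + 100 — O(n) does not grow strictly faster than f(n)
  C. 1 — O(1) does not grow strictly faster than f(n)
  D. nⁿ — O(nⁿ) does not grow strictly slower than h(n)

Only option A (4ⁿ) lies strictly between.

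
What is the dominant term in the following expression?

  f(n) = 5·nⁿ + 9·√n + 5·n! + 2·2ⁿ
5·nⁿ

Looking at each term:
  - 5·nⁿ is O(nⁿ)
  - 9·√n is O(√n)
  - 5·n! is O(n!)
  - 2·2ⁿ is O(2ⁿ)

The term 5·nⁿ (O(nⁿ)) grows fastest and dominates all others.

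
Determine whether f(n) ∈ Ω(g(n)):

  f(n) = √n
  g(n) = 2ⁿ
False

f(n) = √n is O(√n), and g(n) = 2ⁿ is O(2ⁿ).
Since O(√n) grows slower than O(2ⁿ), f(n) = Ω(g(n)) is false.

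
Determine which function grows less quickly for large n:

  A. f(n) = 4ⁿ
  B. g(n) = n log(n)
B

f(n) = 4ⁿ is O(4ⁿ), while g(n) = n log(n) is O(n log n).
Since O(n log n) grows slower than O(4ⁿ), g(n) is dominated.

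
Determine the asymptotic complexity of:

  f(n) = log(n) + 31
O(log n)

The dominant term in log(n) + 31 is log(n), which is Θ(log n).
Lower-order terms (31) are asymptotically negligible.
Constants are absorbed, so the tightest bound is O(log n).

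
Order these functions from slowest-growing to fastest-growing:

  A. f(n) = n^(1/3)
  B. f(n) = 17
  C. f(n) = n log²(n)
B < A < C

Comparing growth rates:
B = 17 is O(1)
A = n^(1/3) is O(n^(1/3))
C = n log²(n) is O(n log² n)

Therefore, the order from slowest to fastest is: B < A < C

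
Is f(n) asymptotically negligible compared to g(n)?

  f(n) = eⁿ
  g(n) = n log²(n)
False

f(n) = eⁿ is O(eⁿ), and g(n) = n log²(n) is O(n log² n).
Since O(eⁿ) grows faster than or equal to O(n log² n), f(n) = o(g(n)) is false.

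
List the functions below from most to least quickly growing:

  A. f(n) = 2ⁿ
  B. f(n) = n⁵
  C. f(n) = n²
A > B > C

Comparing growth rates:
A = 2ⁿ is O(2ⁿ)
B = n⁵ is O(n⁵)
C = n² is O(n²)

Therefore, the order from fastest to slowest is: A > B > C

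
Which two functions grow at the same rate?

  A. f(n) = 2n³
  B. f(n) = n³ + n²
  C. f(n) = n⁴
A and B

Examining each function:
  A. 2n³ is O(n³)
  B. n³ + n² is O(n³)
  C. n⁴ is O(n⁴)

Functions A and B both have the same complexity class.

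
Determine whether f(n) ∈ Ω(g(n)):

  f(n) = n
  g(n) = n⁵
False

f(n) = n is O(n), and g(n) = n⁵ is O(n⁵).
Since O(n) grows slower than O(n⁵), f(n) = Ω(g(n)) is false.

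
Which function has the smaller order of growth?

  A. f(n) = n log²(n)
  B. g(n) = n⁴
A

f(n) = n log²(n) is O(n log² n), while g(n) = n⁴ is O(n⁴).
Since O(n log² n) grows slower than O(n⁴), f(n) is dominated.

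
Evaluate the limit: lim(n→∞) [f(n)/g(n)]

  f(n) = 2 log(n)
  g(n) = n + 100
0

Since 2 log(n) (O(log n)) grows slower than n + 100 (O(n)),
the ratio f(n)/g(n) → 0 as n → ∞.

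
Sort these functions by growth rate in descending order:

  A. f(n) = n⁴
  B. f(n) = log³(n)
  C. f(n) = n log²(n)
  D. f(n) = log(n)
A > C > B > D

Comparing growth rates:
A = n⁴ is O(n⁴)
C = n log²(n) is O(n log² n)
B = log³(n) is O(log³ n)
D = log(n) is O(log n)

Therefore, the order from fastest to slowest is: A > C > B > D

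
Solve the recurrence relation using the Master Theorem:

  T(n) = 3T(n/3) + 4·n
Θ(n log n)

Master Theorem: a = 3, b = 3, f(n) = 4·n.
Compute the critical exponent d = log₃(3) = 1.
Compare f(n) = Θ(n) against n^d:
  k = 1 = d, so f(n) = Θ(n^d) — Case 2.
  Work is balanced across levels: T(n) = Θ(n^d log n) = Θ(n log n).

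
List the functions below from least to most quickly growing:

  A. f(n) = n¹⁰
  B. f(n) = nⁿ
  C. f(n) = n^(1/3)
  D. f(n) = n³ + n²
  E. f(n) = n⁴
C < D < E < A < B

Comparing growth rates:
C = n^(1/3) is O(n^(1/3))
D = n³ + n² is O(n³)
E = n⁴ is O(n⁴)
A = n¹⁰ is O(n¹⁰)
B = nⁿ is O(nⁿ)

Therefore, the order from slowest to fastest is: C < D < E < A < B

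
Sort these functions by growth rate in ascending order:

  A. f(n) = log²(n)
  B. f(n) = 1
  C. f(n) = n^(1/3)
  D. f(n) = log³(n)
B < A < D < C

Comparing growth rates:
B = 1 is O(1)
A = log²(n) is O(log² n)
D = log³(n) is O(log³ n)
C = n^(1/3) is O(n^(1/3))

Therefore, the order from slowest to fastest is: B < A < D < C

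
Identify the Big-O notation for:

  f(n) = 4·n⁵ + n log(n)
O(n⁵)

The dominant term in 4·n⁵ + n log(n) is 4·n⁵, which is Θ(n⁵).
Lower-order terms (n log(n)) are asymptotically negligible.
Constants are absorbed, so the tightest bound is O(n⁵).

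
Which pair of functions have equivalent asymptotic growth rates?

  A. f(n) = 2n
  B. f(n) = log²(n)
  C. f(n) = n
A and C

Examining each function:
  A. 2n is O(n)
  B. log²(n) is O(log² n)
  C. n is O(n)

Functions A and C both have the same complexity class.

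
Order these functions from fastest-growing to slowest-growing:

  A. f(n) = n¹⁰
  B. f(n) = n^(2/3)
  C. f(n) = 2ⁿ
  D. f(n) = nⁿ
D > C > A > B

Comparing growth rates:
D = nⁿ is O(nⁿ)
C = 2ⁿ is O(2ⁿ)
A = n¹⁰ is O(n¹⁰)
B = n^(2/3) is O(n^(2/3))

Therefore, the order from fastest to slowest is: D > C > A > B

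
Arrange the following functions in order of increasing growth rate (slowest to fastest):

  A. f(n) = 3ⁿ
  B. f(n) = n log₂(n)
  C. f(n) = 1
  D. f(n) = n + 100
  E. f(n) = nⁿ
C < D < B < A < E

Comparing growth rates:
C = 1 is O(1)
D = n + 100 is O(n)
B = n log₂(n) is O(n log n)
A = 3ⁿ is O(3ⁿ)
E = nⁿ is O(nⁿ)

Therefore, the order from slowest to fastest is: C < D < B < A < E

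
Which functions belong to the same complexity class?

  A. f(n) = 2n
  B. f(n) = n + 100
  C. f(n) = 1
A and B

Examining each function:
  A. 2n is O(n)
  B. n + 100 is O(n)
  C. 1 is O(1)

Functions A and B both have the same complexity class.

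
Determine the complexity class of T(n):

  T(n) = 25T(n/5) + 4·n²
Θ(n² log n)

Master Theorem: a = 25, b = 5, f(n) = 4·n².
Compute the critical exponent d = log₅(25) = 2.
Compare f(n) = Θ(n²) against n^d:
  k = 2 = d, so f(n) = Θ(n^d) — Case 2.
  Work is balanced across levels: T(n) = Θ(n^d log n) = Θ(n² log n).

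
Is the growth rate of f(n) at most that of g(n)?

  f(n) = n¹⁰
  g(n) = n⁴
False

f(n) = n¹⁰ is O(n¹⁰), and g(n) = n⁴ is O(n⁴).
Since O(n¹⁰) grows faster than O(n⁴), f(n) = O(g(n)) is false.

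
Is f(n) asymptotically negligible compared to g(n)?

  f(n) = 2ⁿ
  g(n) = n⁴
False

f(n) = 2ⁿ is O(2ⁿ), and g(n) = n⁴ is O(n⁴).
Since O(2ⁿ) grows faster than or equal to O(n⁴), f(n) = o(g(n)) is false.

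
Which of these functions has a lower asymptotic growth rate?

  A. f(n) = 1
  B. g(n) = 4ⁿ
A

f(n) = 1 is O(1), while g(n) = 4ⁿ is O(4ⁿ).
Since O(1) grows slower than O(4ⁿ), f(n) is dominated.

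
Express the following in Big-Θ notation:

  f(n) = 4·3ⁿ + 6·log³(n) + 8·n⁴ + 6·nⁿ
Θ(nⁿ)

Order the terms by growth rate: 6·log³(n) ≺ 8·n⁴ ≺ 4·3ⁿ ≺ 6·nⁿ.
The fastest-growing term 6·nⁿ dominates as n → ∞; dropping its constant factor gives Θ(nⁿ).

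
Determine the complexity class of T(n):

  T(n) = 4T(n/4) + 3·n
Θ(n log n)

Master Theorem: a = 4, b = 4, f(n) = 3·n.
Compute the critical exponent d = log₄(4) = 1.
Compare f(n) = Θ(n) against n^d:
  k = 1 = d, so f(n) = Θ(n^d) — Case 2.
  Work is balanced across levels: T(n) = Θ(n^d log n) = Θ(n log n).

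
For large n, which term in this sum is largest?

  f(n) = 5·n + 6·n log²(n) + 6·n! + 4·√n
6·n!

Looking at each term:
  - 5·n is O(n)
  - 6·n log²(n) is O(n log² n)
  - 6·n! is O(n!)
  - 4·√n is O(√n)

The term 6·n! (O(n!)) grows fastest and dominates all others.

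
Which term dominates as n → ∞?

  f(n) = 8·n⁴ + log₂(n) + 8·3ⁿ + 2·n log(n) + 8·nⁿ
8·nⁿ

Looking at each term:
  - 8·n⁴ is O(n⁴)
  - log₂(n) is O(log n)
  - 8·3ⁿ is O(3ⁿ)
  - 2·n log(n) is O(n log n)
  - 8·nⁿ is O(nⁿ)

The term 8·nⁿ (O(nⁿ)) grows fastest and dominates all others.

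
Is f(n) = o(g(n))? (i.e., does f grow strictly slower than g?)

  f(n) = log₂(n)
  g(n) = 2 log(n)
False

f(n) = log₂(n) is O(log n), and g(n) = 2 log(n) is O(log n).
Since they have the same growth rate, f(n) = o(g(n)) is false.
(f = o(g) requires f to grow strictly slower, not equal.)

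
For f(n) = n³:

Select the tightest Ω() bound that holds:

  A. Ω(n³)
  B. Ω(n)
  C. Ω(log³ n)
A

f(n) = n³ is Ω(n³).
All listed options are valid Big-Ω bounds (lower bounds),
but Ω(n³) is the tightest (largest valid bound).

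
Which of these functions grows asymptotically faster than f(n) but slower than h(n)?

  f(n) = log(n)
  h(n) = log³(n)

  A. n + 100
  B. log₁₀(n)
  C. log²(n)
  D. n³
C

We need g(n) with log(n) = o(g(n)) and g(n) = o(log³(n)), i.e. O(log n) ≺ g ≺ O(log³ n).
Check each option:
  A. n + 100 — O(n) does not grow strictly slower than h(n)
  B. log₁₀(n) — O(log n) does not grow strictly faster than f(n)
  C. log²(n) — O(log² n) is strictly between O(log n) and O(log³ n) ✓
  D. n³ — O(n³) does not grow strictly slower than h(n)

Only option C (log²(n)) lies strictly between.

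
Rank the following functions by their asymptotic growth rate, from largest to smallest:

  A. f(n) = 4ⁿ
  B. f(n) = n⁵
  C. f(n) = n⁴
A > B > C

Comparing growth rates:
A = 4ⁿ is O(4ⁿ)
B = n⁵ is O(n⁵)
C = n⁴ is O(n⁴)

Therefore, the order from fastest to slowest is: A > B > C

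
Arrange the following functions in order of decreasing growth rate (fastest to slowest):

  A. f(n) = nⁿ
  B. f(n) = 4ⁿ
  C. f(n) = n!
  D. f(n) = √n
A > C > B > D

Comparing growth rates:
A = nⁿ is O(nⁿ)
C = n! is O(n!)
B = 4ⁿ is O(4ⁿ)
D = √n is O(√n)

Therefore, the order from fastest to slowest is: A > C > B > D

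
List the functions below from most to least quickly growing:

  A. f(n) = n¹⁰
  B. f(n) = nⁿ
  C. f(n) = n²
B > A > C

Comparing growth rates:
B = nⁿ is O(nⁿ)
A = n¹⁰ is O(n¹⁰)
C = n² is O(n²)

Therefore, the order from fastest to slowest is: B > A > C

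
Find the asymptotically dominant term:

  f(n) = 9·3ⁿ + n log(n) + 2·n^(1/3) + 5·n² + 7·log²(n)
9·3ⁿ

Looking at each term:
  - 9·3ⁿ is O(3ⁿ)
  - n log(n) is O(n log n)
  - 2·n^(1/3) is O(n^(1/3))
  - 5·n² is O(n²)
  - 7·log²(n) is O(log² n)

The term 9·3ⁿ (O(3ⁿ)) grows fastest and dominates all others.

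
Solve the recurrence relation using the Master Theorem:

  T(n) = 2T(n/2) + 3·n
Θ(n log n)

Master Theorem: a = 2, b = 2, f(n) = 3·n.
Compute the critical exponent d = log₂(2) = 1.
Compare f(n) = Θ(n) against n^d:
  k = 1 = d, so f(n) = Θ(n^d) — Case 2.
  Work is balanced across levels: T(n) = Θ(n^d log n) = Θ(n log n).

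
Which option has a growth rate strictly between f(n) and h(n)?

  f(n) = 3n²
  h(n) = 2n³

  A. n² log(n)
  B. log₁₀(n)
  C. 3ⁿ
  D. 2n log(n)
A

We need g(n) with 3n² = o(g(n)) and g(n) = o(2n³), i.e. O(n²) ≺ g ≺ O(n³).
Check each option:
  A. n² log(n) — O(n² log n) is strictly between O(n²) and O(n³) ✓
  B. log₁₀(n) — O(log n) does not grow strictly faster than f(n)
  C. 3ⁿ — O(3ⁿ) does not grow strictly slower than h(n)
  D. 2n log(n) — O(n log n) does not grow strictly faster than f(n)

Only option A (n² log(n)) lies strictly between.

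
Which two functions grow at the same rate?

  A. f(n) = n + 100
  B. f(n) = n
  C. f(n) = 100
A and B

Examining each function:
  A. n + 100 is O(n)
  B. n is O(n)
  C. 100 is O(1)

Functions A and B both have the same complexity class.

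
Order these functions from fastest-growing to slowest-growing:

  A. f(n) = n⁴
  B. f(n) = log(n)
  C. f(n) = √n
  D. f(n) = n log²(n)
A > D > C > B

Comparing growth rates:
A = n⁴ is O(n⁴)
D = n log²(n) is O(n log² n)
C = √n is O(√n)
B = log(n) is O(log n)

Therefore, the order from fastest to slowest is: A > D > C > B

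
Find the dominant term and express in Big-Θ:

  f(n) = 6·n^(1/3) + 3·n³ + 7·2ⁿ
Θ(2ⁿ)

Order the terms by growth rate: 6·n^(1/3) ≺ 3·n³ ≺ 7·2ⁿ.
The fastest-growing term 7·2ⁿ dominates as n → ∞; dropping its constant factor gives Θ(2ⁿ).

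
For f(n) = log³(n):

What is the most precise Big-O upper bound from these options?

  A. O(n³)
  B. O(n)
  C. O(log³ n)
C

f(n) = log³(n) is O(log³ n).
All listed options are valid Big-O bounds (upper bounds),
but O(log³ n) is the tightest (smallest valid bound).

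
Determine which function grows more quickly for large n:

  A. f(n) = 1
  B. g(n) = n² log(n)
B

f(n) = 1 is O(1), while g(n) = n² log(n) is O(n² log n).
Since O(n² log n) grows faster than O(1), g(n) dominates.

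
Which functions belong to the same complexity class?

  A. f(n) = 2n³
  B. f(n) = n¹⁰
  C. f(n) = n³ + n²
A and C

Examining each function:
  A. 2n³ is O(n³)
  B. n¹⁰ is O(n¹⁰)
  C. n³ + n² is O(n³)

Functions A and C both have the same complexity class.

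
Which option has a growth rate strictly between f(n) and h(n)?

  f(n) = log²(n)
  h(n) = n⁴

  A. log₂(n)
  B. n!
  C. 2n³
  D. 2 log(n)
C

We need g(n) with log²(n) = o(g(n)) and g(n) = o(n⁴), i.e. O(log² n) ≺ g ≺ O(n⁴).
Check each option:
  A. log₂(n) — O(log n) does not grow strictly faster than f(n)
  B. n! — O(n!) does not grow strictly slower than h(n)
  C. 2n³ — O(n³) is strictly between O(log² n) and O(n⁴) ✓
  D. 2 log(n) — O(log n) does not grow strictly faster than f(n)

Only option C (2n³) lies strictly between.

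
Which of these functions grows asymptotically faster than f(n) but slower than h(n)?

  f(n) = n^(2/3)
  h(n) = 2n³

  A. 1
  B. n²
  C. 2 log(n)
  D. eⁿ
B

We need g(n) with n^(2/3) = o(g(n)) and g(n) = o(2n³), i.e. O(n^(2/3)) ≺ g ≺ O(n³).
Check each option:
  A. 1 — O(1) does not grow strictly faster than f(n)
  B. n² — O(n²) is strictly between O(n^(2/3)) and O(n³) ✓
  C. 2 log(n) — O(log n) does not grow strictly faster than f(n)
  D. eⁿ — O(eⁿ) does not grow strictly slower than h(n)

Only option B (n²) lies strictly between.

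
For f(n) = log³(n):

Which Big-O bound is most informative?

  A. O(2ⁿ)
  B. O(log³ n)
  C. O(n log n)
B

f(n) = log³(n) is O(log³ n).
All listed options are valid Big-O bounds (upper bounds),
but O(log³ n) is the tightest (smallest valid bound).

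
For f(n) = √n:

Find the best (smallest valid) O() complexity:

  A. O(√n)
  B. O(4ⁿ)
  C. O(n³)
A

f(n) = √n is O(√n).
All listed options are valid Big-O bounds (upper bounds),
but O(√n) is the tightest (smallest valid bound).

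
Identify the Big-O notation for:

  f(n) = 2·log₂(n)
O(log n)

The dominant term in 2·log₂(n) is 2·log₂(n), which is Θ(log n).
Constants are absorbed, so the tightest bound is O(log n).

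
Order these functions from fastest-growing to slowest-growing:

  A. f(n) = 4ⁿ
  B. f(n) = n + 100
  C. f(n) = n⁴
A > C > B

Comparing growth rates:
A = 4ⁿ is O(4ⁿ)
C = n⁴ is O(n⁴)
B = n + 100 is O(n)

Therefore, the order from fastest to slowest is: A > C > B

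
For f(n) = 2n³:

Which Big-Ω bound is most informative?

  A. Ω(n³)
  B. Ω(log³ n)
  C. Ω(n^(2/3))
A

f(n) = 2n³ is Ω(n³).
All listed options are valid Big-Ω bounds (lower bounds),
but Ω(n³) is the tightest (largest valid bound).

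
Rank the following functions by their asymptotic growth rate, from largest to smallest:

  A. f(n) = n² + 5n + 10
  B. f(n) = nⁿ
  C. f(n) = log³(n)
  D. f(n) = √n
B > A > D > C

Comparing growth rates:
B = nⁿ is O(nⁿ)
A = n² + 5n + 10 is O(n²)
D = √n is O(√n)
C = log³(n) is O(log³ n)

Therefore, the order from fastest to slowest is: B > A > D > C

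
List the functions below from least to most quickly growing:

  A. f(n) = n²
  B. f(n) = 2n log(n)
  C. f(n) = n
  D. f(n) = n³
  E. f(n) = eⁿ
C < B < A < D < E

Comparing growth rates:
C = n is O(n)
B = 2n log(n) is O(n log n)
A = n² is O(n²)
D = n³ is O(n³)
E = eⁿ is O(eⁿ)

Therefore, the order from slowest to fastest is: C < B < A < D < E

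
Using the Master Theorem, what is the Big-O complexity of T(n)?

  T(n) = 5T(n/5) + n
Θ(n log n)

Master Theorem: a = 5, b = 5, f(n) = n.
Compute the critical exponent d = log₅(5) = 1.
Compare f(n) = Θ(n) against n^d:
  k = 1 = d, so f(n) = Θ(n^d) — Case 2.
  Work is balanced across levels: T(n) = Θ(n^d log n) = Θ(n log n).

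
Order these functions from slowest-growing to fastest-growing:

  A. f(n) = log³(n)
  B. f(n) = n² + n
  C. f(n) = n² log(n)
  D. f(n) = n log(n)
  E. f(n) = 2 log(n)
E < A < D < B < C

Comparing growth rates:
E = 2 log(n) is O(log n)
A = log³(n) is O(log³ n)
D = n log(n) is O(n log n)
B = n² + n is O(n²)
C = n² log(n) is O(n² log n)

Therefore, the order from slowest to fastest is: E < A < D < B < C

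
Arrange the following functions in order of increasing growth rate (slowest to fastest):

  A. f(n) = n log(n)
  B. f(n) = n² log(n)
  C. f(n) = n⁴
A < B < C

Comparing growth rates:
A = n log(n) is O(n log n)
B = n² log(n) is O(n² log n)
C = n⁴ is O(n⁴)

Therefore, the order from slowest to fastest is: A < B < C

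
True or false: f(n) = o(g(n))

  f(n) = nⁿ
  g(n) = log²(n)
False

f(n) = nⁿ is O(nⁿ), and g(n) = log²(n) is O(log² n).
Since O(nⁿ) grows faster than or equal to O(log² n), f(n) = o(g(n)) is false.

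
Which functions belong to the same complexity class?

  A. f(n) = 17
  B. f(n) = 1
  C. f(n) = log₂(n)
A and B

Examining each function:
  A. 17 is O(1)
  B. 1 is O(1)
  C. log₂(n) is O(log n)

Functions A and B both have the same complexity class.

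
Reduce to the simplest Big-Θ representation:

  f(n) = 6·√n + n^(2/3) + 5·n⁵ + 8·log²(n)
Θ(n⁵)

Order the terms by growth rate: 8·log²(n) ≺ 6·√n ≺ n^(2/3) ≺ 5·n⁵.
The fastest-growing term 5·n⁵ dominates as n → ∞; dropping its constant factor gives Θ(n⁵).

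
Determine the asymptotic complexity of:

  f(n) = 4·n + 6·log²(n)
O(n)

The dominant term in 4·n + 6·log²(n) is 4·n, which is Θ(n).
Lower-order terms (6·log²(n)) are asymptotically negligible.
Constants are absorbed, so the tightest bound is O(n).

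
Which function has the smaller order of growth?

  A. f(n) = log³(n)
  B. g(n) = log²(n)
B

f(n) = log³(n) is O(log³ n), while g(n) = log²(n) is O(log² n).
Since O(log² n) grows slower than O(log³ n), g(n) is dominated.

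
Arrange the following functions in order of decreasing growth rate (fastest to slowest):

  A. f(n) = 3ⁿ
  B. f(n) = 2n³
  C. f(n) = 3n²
A > B > C

Comparing growth rates:
A = 3ⁿ is O(3ⁿ)
B = 2n³ is O(n³)
C = 3n² is O(n²)

Therefore, the order from fastest to slowest is: A > B > C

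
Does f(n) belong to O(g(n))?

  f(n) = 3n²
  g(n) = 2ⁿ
True

f(n) = 3n² is O(n²), and g(n) = 2ⁿ is O(2ⁿ).
Since O(n²) ⊆ O(2ⁿ) (f grows no faster than g), f(n) = O(g(n)) is true.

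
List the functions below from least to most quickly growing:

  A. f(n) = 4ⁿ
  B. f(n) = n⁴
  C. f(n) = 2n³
C < B < A

Comparing growth rates:
C = 2n³ is O(n³)
B = n⁴ is O(n⁴)
A = 4ⁿ is O(4ⁿ)

Therefore, the order from slowest to fastest is: C < B < A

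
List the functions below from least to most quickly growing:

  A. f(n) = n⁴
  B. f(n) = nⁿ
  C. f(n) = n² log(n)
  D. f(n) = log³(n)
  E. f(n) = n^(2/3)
D < E < C < A < B

Comparing growth rates:
D = log³(n) is O(log³ n)
E = n^(2/3) is O(n^(2/3))
C = n² log(n) is O(n² log n)
A = n⁴ is O(n⁴)
B = nⁿ is O(nⁿ)

Therefore, the order from slowest to fastest is: D < E < C < A < B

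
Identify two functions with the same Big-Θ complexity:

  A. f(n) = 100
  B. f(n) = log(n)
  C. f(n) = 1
A and C

Examining each function:
  A. 100 is O(1)
  B. log(n) is O(log n)
  C. 1 is O(1)

Functions A and C both have the same complexity class.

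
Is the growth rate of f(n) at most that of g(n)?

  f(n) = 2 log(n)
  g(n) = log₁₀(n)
True

f(n) = 2 log(n) and g(n) = log₁₀(n) are both O(log n).
Big-O permits equal growth rates (f ≤ c·g for some c), so f(n) = O(g(n)) is true.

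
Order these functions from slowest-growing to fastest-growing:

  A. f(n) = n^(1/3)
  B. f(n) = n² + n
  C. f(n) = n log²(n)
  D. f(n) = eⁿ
A < C < B < D

Comparing growth rates:
A = n^(1/3) is O(n^(1/3))
C = n log²(n) is O(n log² n)
B = n² + n is O(n²)
D = eⁿ is O(eⁿ)

Therefore, the order from slowest to fastest is: A < C < B < D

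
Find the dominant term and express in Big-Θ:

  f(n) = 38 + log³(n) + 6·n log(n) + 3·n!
Θ(n!)

Order the terms by growth rate: 38 ≺ log³(n) ≺ 6·n log(n) ≺ 3·n!.
The fastest-growing term 3·n! dominates as n → ∞; dropping its constant factor gives Θ(n!).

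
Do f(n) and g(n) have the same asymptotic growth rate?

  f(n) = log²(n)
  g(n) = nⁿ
False

f(n) = log²(n) is O(log² n), and g(n) = nⁿ is O(nⁿ).
Since they have different growth rates, f(n) = Θ(g(n)) is false.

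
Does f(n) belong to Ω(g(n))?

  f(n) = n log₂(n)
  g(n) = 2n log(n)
True

f(n) = n log₂(n) and g(n) = 2n log(n) are both O(n log n).
Big-Ω permits equal growth rates (f ≥ c·g for some c > 0), so f(n) = Ω(g(n)) is true.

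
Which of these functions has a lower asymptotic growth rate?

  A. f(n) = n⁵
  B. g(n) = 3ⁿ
A

f(n) = n⁵ is O(n⁵), while g(n) = 3ⁿ is O(3ⁿ).
Since O(n⁵) grows slower than O(3ⁿ), f(n) is dominated.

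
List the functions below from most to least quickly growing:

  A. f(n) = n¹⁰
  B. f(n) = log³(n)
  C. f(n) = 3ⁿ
C > A > B

Comparing growth rates:
C = 3ⁿ is O(3ⁿ)
A = n¹⁰ is O(n¹⁰)
B = log³(n) is O(log³ n)

Therefore, the order from fastest to slowest is: C > A > B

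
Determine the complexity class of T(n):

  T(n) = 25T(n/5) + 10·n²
Θ(n² log n)

Master Theorem: a = 25, b = 5, f(n) = 10·n².
Compute the critical exponent d = log₅(25) = 2.
Compare f(n) = Θ(n²) against n^d:
  k = 2 = d, so f(n) = Θ(n^d) — Case 2.
  Work is balanced across levels: T(n) = Θ(n^d log n) = Θ(n² log n).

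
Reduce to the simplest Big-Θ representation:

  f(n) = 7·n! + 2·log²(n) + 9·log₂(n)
Θ(n!)

Order the terms by growth rate: 9·log₂(n) ≺ 2·log²(n) ≺ 7·n!.
The fastest-growing term 7·n! dominates as n → ∞; dropping its constant factor gives Θ(n!).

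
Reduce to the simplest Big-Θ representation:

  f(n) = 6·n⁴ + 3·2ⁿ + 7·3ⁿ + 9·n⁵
Θ(3ⁿ)

Order the terms by growth rate: 6·n⁴ ≺ 9·n⁵ ≺ 3·2ⁿ ≺ 7·3ⁿ.
The fastest-growing term 7·3ⁿ dominates as n → ∞; dropping its constant factor gives Θ(3ⁿ).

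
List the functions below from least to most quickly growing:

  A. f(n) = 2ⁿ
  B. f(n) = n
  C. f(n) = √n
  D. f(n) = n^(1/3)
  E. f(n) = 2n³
D < C < B < E < A

Comparing growth rates:
D = n^(1/3) is O(n^(1/3))
C = √n is O(√n)
B = n is O(n)
E = 2n³ is O(n³)
A = 2ⁿ is O(2ⁿ)

Therefore, the order from slowest to fastest is: D < C < B < E < A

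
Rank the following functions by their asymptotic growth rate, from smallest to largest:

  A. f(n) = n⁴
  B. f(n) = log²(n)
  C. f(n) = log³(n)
B < C < A

Comparing growth rates:
B = log²(n) is O(log² n)
C = log³(n) is O(log³ n)
A = n⁴ is O(n⁴)

Therefore, the order from slowest to fastest is: B < C < A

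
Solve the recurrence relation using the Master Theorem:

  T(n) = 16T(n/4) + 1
Θ(n²)

Master Theorem: a = 16, b = 4, f(n) = 1.
Compute the critical exponent d = log₄(16) = 2.
Compare f(n) = Θ(1) against n^d:
  k = 0 < d = 2, so f(n) = O(n^(d-ε)) — Case 1.
  The recursion cost dominates: T(n) = Θ(n^d) = Θ(n²).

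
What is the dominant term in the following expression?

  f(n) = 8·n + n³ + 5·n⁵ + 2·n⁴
5·n⁵

Looking at each term:
  - 8·n is O(n)
  - n³ is O(n³)
  - 5·n⁵ is O(n⁵)
  - 2·n⁴ is O(n⁴)

The term 5·n⁵ (O(n⁵)) grows fastest and dominates all others.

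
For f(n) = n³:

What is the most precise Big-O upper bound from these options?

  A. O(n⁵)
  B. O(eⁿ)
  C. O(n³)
C

f(n) = n³ is O(n³).
All listed options are valid Big-O bounds (upper bounds),
but O(n³) is the tightest (smallest valid bound).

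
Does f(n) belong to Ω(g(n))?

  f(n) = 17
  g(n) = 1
True

f(n) = 17 and g(n) = 1 are both O(1).
Big-Ω permits equal growth rates (f ≥ c·g for some c > 0), so f(n) = Ω(g(n)) is true.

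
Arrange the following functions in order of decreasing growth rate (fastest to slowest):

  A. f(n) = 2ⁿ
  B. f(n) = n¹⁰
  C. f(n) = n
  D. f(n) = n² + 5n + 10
A > B > D > C

Comparing growth rates:
A = 2ⁿ is O(2ⁿ)
B = n¹⁰ is O(n¹⁰)
D = n² + 5n + 10 is O(n²)
C = n is O(n)

Therefore, the order from fastest to slowest is: A > B > D > C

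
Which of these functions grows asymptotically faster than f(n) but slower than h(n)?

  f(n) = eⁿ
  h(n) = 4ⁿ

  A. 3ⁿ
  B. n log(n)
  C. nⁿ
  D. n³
A

We need g(n) with eⁿ = o(g(n)) and g(n) = o(4ⁿ), i.e. O(eⁿ) ≺ g ≺ O(4ⁿ).
Check each option:
  A. 3ⁿ — O(3ⁿ) is strictly between O(eⁿ) and O(4ⁿ) ✓
  B. n log(n) — O(n log n) does not grow strictly faster than f(n)
  C. nⁿ — O(nⁿ) does not grow strictly slower than h(n)
  D. n³ — O(n³) does not grow strictly faster than f(n)

Only option A (3ⁿ) lies strictly between.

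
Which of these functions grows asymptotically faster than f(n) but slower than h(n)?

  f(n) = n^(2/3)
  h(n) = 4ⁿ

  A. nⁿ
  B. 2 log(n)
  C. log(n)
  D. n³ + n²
D

We need g(n) with n^(2/3) = o(g(n)) and g(n) = o(4ⁿ), i.e. O(n^(2/3)) ≺ g ≺ O(4ⁿ).
Check each option:
  A. nⁿ — O(nⁿ) does not grow strictly slower than h(n)
  B. 2 log(n) — O(log n) does not grow strictly faster than f(n)
  C. log(n) — O(log n) does not grow strictly faster than f(n)
  D. n³ + n² — O(n³) is strictly between O(n^(2/3)) and O(4ⁿ) ✓

Only option D (n³ + n²) lies strictly between.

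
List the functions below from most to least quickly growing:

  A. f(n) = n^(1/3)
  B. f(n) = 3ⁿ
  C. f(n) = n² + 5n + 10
B > C > A

Comparing growth rates:
B = 3ⁿ is O(3ⁿ)
C = n² + 5n + 10 is O(n²)
A = n^(1/3) is O(n^(1/3))

Therefore, the order from fastest to slowest is: B > C > A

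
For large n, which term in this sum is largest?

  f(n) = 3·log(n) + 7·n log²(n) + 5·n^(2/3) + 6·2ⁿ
6·2ⁿ

Looking at each term:
  - 3·log(n) is O(log n)
  - 7·n log²(n) is O(n log² n)
  - 5·n^(2/3) is O(n^(2/3))
  - 6·2ⁿ is O(2ⁿ)

The term 6·2ⁿ (O(2ⁿ)) grows fastest and dominates all others.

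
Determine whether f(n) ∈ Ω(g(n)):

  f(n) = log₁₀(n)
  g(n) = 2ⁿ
False

f(n) = log₁₀(n) is O(log n), and g(n) = 2ⁿ is O(2ⁿ).
Since O(log n) grows slower than O(2ⁿ), f(n) = Ω(g(n)) is false.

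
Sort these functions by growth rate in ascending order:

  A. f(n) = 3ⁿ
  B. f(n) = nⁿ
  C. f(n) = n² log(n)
C < A < B

Comparing growth rates:
C = n² log(n) is O(n² log n)
A = 3ⁿ is O(3ⁿ)
B = nⁿ is O(nⁿ)

Therefore, the order from slowest to fastest is: C < A < B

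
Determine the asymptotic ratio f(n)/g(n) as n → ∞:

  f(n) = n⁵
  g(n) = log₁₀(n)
∞

Since n⁵ (O(n⁵)) grows faster than log₁₀(n) (O(log n)),
the ratio f(n)/g(n) → ∞ as n → ∞.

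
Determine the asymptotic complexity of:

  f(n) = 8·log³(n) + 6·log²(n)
O(log³ n)

The dominant term in 8·log³(n) + 6·log²(n) is 8·log³(n), which is Θ(log³ n).
Lower-order terms (6·log²(n)) are asymptotically negligible.
Constants are absorbed, so the tightest bound is O(log³ n).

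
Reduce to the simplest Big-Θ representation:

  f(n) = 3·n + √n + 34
Θ(n)

Order the terms by growth rate: 34 ≺ √n ≺ 3·n.
The fastest-growing term 3·n dominates as n → ∞; dropping its constant factor gives Θ(n).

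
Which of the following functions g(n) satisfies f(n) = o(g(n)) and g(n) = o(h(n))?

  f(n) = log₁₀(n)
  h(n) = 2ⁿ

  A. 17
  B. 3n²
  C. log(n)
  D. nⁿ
B

We need g(n) with log₁₀(n) = o(g(n)) and g(n) = o(2ⁿ), i.e. O(log n) ≺ g ≺ O(2ⁿ).
Check each option:
  A. 17 — O(1) does not grow strictly faster than f(n)
  B. 3n² — O(n²) is strictly between O(log n) and O(2ⁿ) ✓
  C. log(n) — O(log n) does not grow strictly faster than f(n)
  D. nⁿ — O(nⁿ) does not grow strictly slower than h(n)

Only option B (3n²) lies strictly between.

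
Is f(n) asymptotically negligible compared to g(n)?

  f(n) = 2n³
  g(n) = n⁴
True

f(n) = 2n³ is O(n³), and g(n) = n⁴ is O(n⁴).
Since O(n³) grows strictly slower than O(n⁴), f(n) = o(g(n)) is true.
This means lim(n→∞) f(n)/g(n) = 0.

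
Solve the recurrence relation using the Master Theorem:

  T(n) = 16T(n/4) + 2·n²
Θ(n² log n)

Master Theorem: a = 16, b = 4, f(n) = 2·n².
Compute the critical exponent d = log₄(16) = 2.
Compare f(n) = Θ(n²) against n^d:
  k = 2 = d, so f(n) = Θ(n^d) — Case 2.
  Work is balanced across levels: T(n) = Θ(n^d log n) = Θ(n² log n).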